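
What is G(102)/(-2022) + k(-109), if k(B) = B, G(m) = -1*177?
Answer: -73407/674 ≈ -108.91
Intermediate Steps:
G(m) = -177
G(102)/(-2022) + k(-109) = -177/(-2022) - 109 = -177*(-1/2022) - 109 = 59/674 - 109 = -73407/674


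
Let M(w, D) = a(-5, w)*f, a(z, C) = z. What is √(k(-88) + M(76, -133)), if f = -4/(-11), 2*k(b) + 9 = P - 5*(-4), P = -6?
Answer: √330/22 ≈ 0.82572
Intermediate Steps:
k(b) = 5/2 (k(b) = -9/2 + (-6 - 5*(-4))/2 = -9/2 + (-6 + 20)/2 = -9/2 + (½)*14 = -9/2 + 7 = 5/2)
f = 4/11 (f = -4*(-1/11) = 4/11 ≈ 0.36364)
M(w, D) = -20/11 (M(w, D) = -5*4/11 = -20/11)
√(k(-88) + M(76, -133)) = √(5/2 - 20/11) = √(15/22) = √330/22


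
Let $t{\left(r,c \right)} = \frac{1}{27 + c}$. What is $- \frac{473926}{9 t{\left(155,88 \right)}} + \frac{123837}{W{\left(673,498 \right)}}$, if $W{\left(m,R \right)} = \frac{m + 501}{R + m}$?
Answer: $- \frac{62679631117}{10566} \approx -5.9322 \cdot 10^{6}$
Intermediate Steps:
$W{\left(m,R \right)} = \frac{501 + m}{R + m}$
$- \frac{473926}{9 t{\left(155,88 \right)}} + \frac{123837}{W{\left(673,498 \right)}} = - \frac{473926}{9 \frac{1}{27 + 88}} + \frac{123837}{\frac{1}{498 + 673} \left(501 + 673\right)} = - \frac{473926}{9 \cdot \frac{1}{115}} + \frac{123837}{\frac{1}{1171} \cdot 1174} = - \frac{473926}{\frac{9}{115}} + \frac{123837}{\frac{1174}{1171}} = \left(-473926\right) \frac{115}{9} + 123837 \cdot \frac{1171}{1174} = - \frac{54501490}{9} + \frac{145013127}{1174} = - \frac{62679631117}{10566}$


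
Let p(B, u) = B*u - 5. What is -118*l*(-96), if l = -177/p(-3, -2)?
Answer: -2005056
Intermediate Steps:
p(B, u) = -5 + B*u
l = -177 (l = -177/(-5 - 3*(-2)) = -177/(-5 + 6) = -177/1 = -177*1 = -177)
-118*l*(-96) = -118*(-177)*(-96) = 20886*(-96) = -2005056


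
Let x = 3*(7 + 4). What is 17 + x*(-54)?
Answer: -1765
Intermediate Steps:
x = 33 (x = 3*11 = 33)
17 + x*(-54) = 17 + 33*(-54) = 17 - 1782 = -1765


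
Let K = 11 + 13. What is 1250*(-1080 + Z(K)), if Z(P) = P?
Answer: -1320000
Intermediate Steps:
K = 24
1250*(-1080 + Z(K)) = 1250*(-1080 + 24) = 1250*(-1056) = -1320000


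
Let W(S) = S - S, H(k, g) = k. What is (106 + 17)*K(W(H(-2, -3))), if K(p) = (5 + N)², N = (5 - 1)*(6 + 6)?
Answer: 345507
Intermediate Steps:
N = 48 (N = 4*12 = 48)
W(S) = 0
K(p) = 2809 (K(p) = (5 + 48)² = 53² = 2809)
(106 + 17)*K(W(H(-2, -3))) = (106 + 17)*2809 = 123*2809 = 345507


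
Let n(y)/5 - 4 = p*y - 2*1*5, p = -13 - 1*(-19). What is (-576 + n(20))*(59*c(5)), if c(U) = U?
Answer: -1770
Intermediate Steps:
p = 6 (p = -13 + 19 = 6)
n(y) = -30 + 30*y (n(y) = 20 + 5*(6*y - 2*1*5) = 20 + 5*(6*y - 2*5) = 20 + 5*(6*y - 10) = 20 + 5*(-10 + 6*y) = 20 + (-50 + 30*y) = -30 + 30*y)
(-576 + n(20))*(59*c(5)) = (-576 + (-30 + 30*20))*(59*5) = (-576 + (-30 + 600))*295 = (-576 + 570)*295 = -6*295 = -1770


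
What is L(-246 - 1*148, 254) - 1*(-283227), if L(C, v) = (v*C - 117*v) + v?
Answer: 153687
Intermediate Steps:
L(C, v) = -116*v + C*v (L(C, v) = (C*v - 117*v) + v = (-117*v + C*v) + v = -116*v + C*v)
L(-246 - 1*148, 254) - 1*(-283227) = 254*(-116 + (-246 - 1*148)) - 1*(-283227) = 254*(-116 + (-246 - 148)) + 283227 = 254*(-116 - 394) + 283227 = 254*(-510) + 283227 = -129540 + 283227 = 153687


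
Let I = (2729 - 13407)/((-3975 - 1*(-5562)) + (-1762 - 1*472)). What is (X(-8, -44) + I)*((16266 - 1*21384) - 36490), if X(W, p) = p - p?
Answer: -444290224/647 ≈ -6.8669e+5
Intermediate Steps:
I = 10678/647 (I = -10678/((-3975 + 5562) + (-1762 - 472)) = -10678/(1587 - 2234) = -10678/(-647) = -10678*(-1/647) = 10678/647 ≈ 16.504)
X(W, p) = 0
(X(-8, -44) + I)*((16266 - 1*21384) - 36490) = (0 + 10678/647)*((16266 - 1*21384) - 36490) = 10678*((16266 - 21384) - 36490)/647 = 10678*(-5118 - 36490)/647 = (10678/647)*(-41608) = -444290224/647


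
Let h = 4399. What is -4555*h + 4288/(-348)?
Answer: -1743258787/87 ≈ -2.0037e+7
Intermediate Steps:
-4555*h + 4288/(-348) = -4555/(1/4399) + 4288/(-348) = -4555/1/4399 + 4288*(-1/348) = -4555*4399 - 1072/87 = -20037445 - 1072/87 = -1743258787/87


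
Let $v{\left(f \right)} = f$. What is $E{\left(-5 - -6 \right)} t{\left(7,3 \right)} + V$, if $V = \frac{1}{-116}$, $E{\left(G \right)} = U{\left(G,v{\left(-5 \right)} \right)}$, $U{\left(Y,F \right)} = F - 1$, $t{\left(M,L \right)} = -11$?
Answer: $\frac{7655}{116} \approx 65.991$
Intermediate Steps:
$U{\left(Y,F \right)} = -1 + F$
$E{\left(G \right)} = -6$ ($E{\left(G \right)} = -1 - 5 = -6$)
$V = - \frac{1}{116} \approx -0.0086207$
$E{\left(-5 - -6 \right)} t{\left(7,3 \right)} + V = \left(-6\right) \left(-11\right) - \frac{1}{116} = 66 - \frac{1}{116} = \frac{7655}{116}$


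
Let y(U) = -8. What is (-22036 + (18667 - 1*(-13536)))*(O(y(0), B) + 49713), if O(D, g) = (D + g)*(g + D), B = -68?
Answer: 564156663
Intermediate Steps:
O(D, g) = (D + g)**2 (O(D, g) = (D + g)*(D + g) = (D + g)**2)
(-22036 + (18667 - 1*(-13536)))*(O(y(0), B) + 49713) = (-22036 + (18667 - 1*(-13536)))*((-8 - 68)**2 + 49713) = (-22036 + (18667 + 13536))*((-76)**2 + 49713) = (-22036 + 32203)*(5776 + 49713) = 10167*55489 = 564156663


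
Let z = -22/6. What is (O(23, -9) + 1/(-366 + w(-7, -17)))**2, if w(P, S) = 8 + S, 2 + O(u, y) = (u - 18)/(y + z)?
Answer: 1167110569/203062500 ≈ 5.7475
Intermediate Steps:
z = -11/3 (z = -22*1/6 = -11/3 ≈ -3.6667)
O(u, y) = -2 + (-18 + u)/(-11/3 + y) (O(u, y) = -2 + (u - 18)/(y - 11/3) = -2 + (-18 + u)/(-11/3 + y))
(O(23, -9) + 1/(-366 + w(-7, -17)))**2 = ((-32 - 6*(-9) + 3*23)/(-11 + 3*(-9)) + 1/(-366 + (8 - 17)))**2 = ((-32 + 54 + 69)/(-11 - 27) + 1/(-366 - 9))**2 = (91/(-38) + 1/(-375))**2 = (-1/38*91 - 1/375)**2 = (-91/38 - 1/375)**2 = (-34163/14250)**2 = 1167110569/203062500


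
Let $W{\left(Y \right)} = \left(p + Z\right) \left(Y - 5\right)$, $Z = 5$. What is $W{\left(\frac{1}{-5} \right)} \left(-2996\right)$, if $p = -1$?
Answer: $\frac{311584}{5} \approx 62317.0$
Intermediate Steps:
$W{\left(Y \right)} = -20 + 4 Y$ ($W{\left(Y \right)} = \left(-1 + 5\right) \left(Y - 5\right) = 4 \left(-5 + Y\right) = -20 + 4 Y$)
$W{\left(\frac{1}{-5} \right)} \left(-2996\right) = \left(-20 + \frac{4}{-5}\right) \left(-2996\right) = \left(-20 + 4 \left(- \frac{1}{5}\right)\right) \left(-2996\right) = \left(-20 - \frac{4}{5}\right) \left(-2996\right) = \left(- \frac{104}{5}\right) \left(-2996\right) = \frac{311584}{5}$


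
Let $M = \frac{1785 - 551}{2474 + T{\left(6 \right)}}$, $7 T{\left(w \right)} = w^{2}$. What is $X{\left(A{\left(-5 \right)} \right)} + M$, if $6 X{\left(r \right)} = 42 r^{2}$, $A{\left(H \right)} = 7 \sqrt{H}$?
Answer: $- \frac{14876736}{8677} \approx -1714.5$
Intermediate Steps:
$T{\left(w \right)} = \frac{w^{2}}{7}$
$X{\left(r \right)} = 7 r^{2}$ ($X{\left(r \right)} = \frac{42 r^{2}}{6} = 7 r^{2}$)
$M = \frac{4319}{8677}$ ($M = \frac{1785 - 551}{2474 + \frac{6^{2}}{7}} = \frac{1234}{2474 + \frac{1}{7} \cdot 36} = \frac{1234}{2474 + \frac{36}{7}} = \frac{1234}{\frac{17354}{7}} = 1234 \cdot \frac{7}{17354} = \frac{4319}{8677} \approx 0.49775$)
$X{\left(A{\left(-5 \right)} \right)} + M = 7 \left(7 \sqrt{-5}\right)^{2} + \frac{4319}{8677} = 7 \left(7 i \sqrt{5}\right)^{2} + \frac{4319}{8677} = 7 \left(-245\right) + \frac{4319}{8677} = -1715 + \frac{4319}{8677} = - \frac{14876736}{8677}$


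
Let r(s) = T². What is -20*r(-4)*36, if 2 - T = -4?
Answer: -25920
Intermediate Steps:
T = 6 (T = 2 - 1*(-4) = 2 + 4 = 6)
r(s) = 36 (r(s) = 6² = 36)
-20*r(-4)*36 = -20*36*36 = -720*36 = -25920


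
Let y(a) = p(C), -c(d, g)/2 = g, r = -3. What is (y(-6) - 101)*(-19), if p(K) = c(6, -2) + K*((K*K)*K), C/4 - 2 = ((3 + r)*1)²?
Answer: -75981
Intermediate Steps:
c(d, g) = -2*g
C = 8 (C = 8 + 4*((3 - 3)*1)² = 8 + 4*(0*1)² = 8 + 4*0² = 8 + 4*0 = 8 + 0 = 8)
p(K) = 4 + K⁴ (p(K) = -2*(-2) + K*((K*K)*K) = 4 + K*(K²*K) = 4 + K*K³ = 4 + K⁴)
y(a) = 4100 (y(a) = 4 + 8⁴ = 4 + 4096 = 4100)
(y(-6) - 101)*(-19) = (4100 - 101)*(-19) = 3999*(-19) = -75981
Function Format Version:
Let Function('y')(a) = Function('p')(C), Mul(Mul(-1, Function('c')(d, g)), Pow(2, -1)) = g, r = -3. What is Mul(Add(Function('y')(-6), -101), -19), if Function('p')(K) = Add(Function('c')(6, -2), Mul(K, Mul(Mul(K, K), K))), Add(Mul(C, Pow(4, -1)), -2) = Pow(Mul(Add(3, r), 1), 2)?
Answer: -75981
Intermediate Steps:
Function('c')(d, g) = Mul(-2, g)
C = 8 (C = Add(8, Mul(4, Pow(Mul(Add(3, -3), 1), 2))) = Add(8, Mul(4, Pow(Mul(0, 1), 2))) = Add(8, Mul(4, Pow(0, 2))) = Add(8, Mul(4, 0)) = Add(8, 0) = 8)
Function('p')(K) = Add(4, Pow(K, 4)) (Function('p')(K) = Add(Mul(-2, -2), Mul(K, Mul(Mul(K, K), K))) = Add(4, Mul(K, Mul(Pow(K, 2), K))) = Add(4, Mul(K, Pow(K, 3))) = Add(4, Pow(K, 4)))
Function('y')(a) = 4100 (Function('y')(a) = Add(4, Pow(8, 4)) = Add(4, 4096) = 4100)
Mul(Add(Function('y')(-6), -101), -19) = Mul(Add(4100, -101), -19) = Mul(3999, -19) = -75981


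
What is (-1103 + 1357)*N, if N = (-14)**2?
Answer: 49784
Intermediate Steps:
N = 196
(-1103 + 1357)*N = (-1103 + 1357)*196 = 254*196 = 49784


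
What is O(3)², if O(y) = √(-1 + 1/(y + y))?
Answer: -⅚ ≈ -0.83333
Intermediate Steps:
O(y) = √(-1 + 1/(2*y))
O(3)² = (√(-4 + 2/3)/2)² = (√(-4 + 2*(⅓))/2)² = (√(-4 + ⅔)/2)² = (√(-10/3)/2)² = ((I*√30/3)/2)² = (I*√30/6)² = -⅚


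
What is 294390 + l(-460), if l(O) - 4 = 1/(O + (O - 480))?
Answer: 412151599/1400 ≈ 2.9439e+5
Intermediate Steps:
l(O) = 4 + 1/(-480 + 2*O) (l(O) = 4 + 1/(O + (O - 480)) = 4 + 1/(O + (-480 + O)) = 4 + 1/(-480 + 2*O))
294390 + l(-460) = 294390 + (-1919 + 8*(-460))/(2*(-240 - 460)) = 294390 + (1/2)*(-1919 - 3680)/(-700) = 294390 + (1/2)*(-1/700)*(-5599) = 294390 + 5599/1400 = 412151599/1400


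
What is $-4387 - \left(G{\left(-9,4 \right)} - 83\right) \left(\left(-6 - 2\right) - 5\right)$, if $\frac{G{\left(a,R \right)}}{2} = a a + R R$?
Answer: $-2944$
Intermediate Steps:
$G{\left(a,R \right)} = 2 R^{2} + 2 a^{2}$ ($G{\left(a,R \right)} = 2 \left(a a + R R\right) = 2 \left(a^{2} + R^{2}\right) = 2 \left(R^{2} + a^{2}\right) = 2 R^{2} + 2 a^{2}$)
$-4387 - \left(G{\left(-9,4 \right)} - 83\right) \left(\left(-6 - 2\right) - 5\right) = -4387 - \left(\left(2 \cdot 4^{2} + 2 \left(-9\right)^{2}\right) - 83\right) \left(\left(-6 - 2\right) - 5\right) = -4387 - \left(\left(2 \cdot 16 + 2 \cdot 81\right) - 83\right) \left(-8 - 5\right) = -4387 - \left(\left(32 + 162\right) - 83\right) \left(-13\right) = -4387 - \left(194 - 83\right) \left(-13\right) = -4387 - 111 \left(-13\right) = -4387 - -1443 = -4387 + 1443 = -2944$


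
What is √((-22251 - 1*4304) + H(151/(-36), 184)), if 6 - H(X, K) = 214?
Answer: I*√26763 ≈ 163.59*I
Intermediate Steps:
H(X, K) = -208 (H(X, K) = 6 - 1*214 = 6 - 214 = -208)
√((-22251 - 1*4304) + H(151/(-36), 184)) = √((-22251 - 1*4304) - 208) = √((-22251 - 4304) - 208) = √(-26555 - 208) = √(-26763) = I*√26763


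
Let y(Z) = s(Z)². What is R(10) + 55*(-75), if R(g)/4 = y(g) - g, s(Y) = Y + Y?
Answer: -2565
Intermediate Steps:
s(Y) = 2*Y
y(Z) = 4*Z² (y(Z) = (2*Z)² = 4*Z²)
R(g) = -4*g + 16*g² (R(g) = 4*(4*g² - g) = 4*(-g + 4*g²) = -4*g + 16*g²)
R(10) + 55*(-75) = 4*10*(-1 + 4*10) + 55*(-75) = 4*10*(-1 + 40) - 4125 = 4*10*39 - 4125 = 1560 - 4125 = -2565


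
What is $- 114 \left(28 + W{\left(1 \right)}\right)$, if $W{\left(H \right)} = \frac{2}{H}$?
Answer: $-3420$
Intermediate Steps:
$- 114 \left(28 + W{\left(1 \right)}\right) = - 114 \left(28 + \frac{2}{1}\right) = - 114 \left(28 + 2 \cdot 1\right) = - 114 \left(28 + 2\right) = \left(-114\right) 30 = -3420$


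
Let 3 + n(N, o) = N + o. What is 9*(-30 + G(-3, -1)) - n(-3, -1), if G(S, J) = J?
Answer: -272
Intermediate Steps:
n(N, o) = -3 + N + o (n(N, o) = -3 + (N + o) = -3 + N + o)
9*(-30 + G(-3, -1)) - n(-3, -1) = 9*(-30 - 1) - (-3 - 3 - 1) = 9*(-31) - 1*(-7) = -279 + 7 = -272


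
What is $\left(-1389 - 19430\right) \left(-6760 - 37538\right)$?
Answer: $922240062$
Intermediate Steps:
$\left(-1389 - 19430\right) \left(-6760 - 37538\right) = \left(-20819\right) \left(-44298\right) = 922240062$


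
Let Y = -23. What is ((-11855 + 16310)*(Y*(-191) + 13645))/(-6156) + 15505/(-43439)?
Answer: -21548287945/1650682 ≈ -13054.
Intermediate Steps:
((-11855 + 16310)*(Y*(-191) + 13645))/(-6156) + 15505/(-43439) = ((-11855 + 16310)*(-23*(-191) + 13645))/(-6156) + 15505/(-43439) = (4455*(4393 + 13645))*(-1/6156) + 15505*(-1/43439) = (4455*18038)*(-1/6156) - 15505/43439 = 80359290*(-1/6156) - 15505/43439 = -496045/38 - 15505/43439 = -21548287945/1650682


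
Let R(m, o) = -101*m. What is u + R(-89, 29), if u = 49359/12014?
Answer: 108043205/12014 ≈ 8993.1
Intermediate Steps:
u = 49359/12014 (u = 49359*(1/12014) = 49359/12014 ≈ 4.1085)
u + R(-89, 29) = 49359/12014 - 101*(-89) = 49359/12014 + 8989 = 108043205/12014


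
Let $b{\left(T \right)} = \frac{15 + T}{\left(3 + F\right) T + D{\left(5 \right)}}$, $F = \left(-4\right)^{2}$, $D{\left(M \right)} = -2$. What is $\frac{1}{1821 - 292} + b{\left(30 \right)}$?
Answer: $\frac{69373}{868472} \approx 0.079879$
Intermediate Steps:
$F = 16$
$b{\left(T \right)} = \frac{15 + T}{-2 + 19 T}$ ($b{\left(T \right)} = \frac{15 + T}{\left(3 + 16\right) T - 2} = \frac{15 + T}{19 T - 2} = \frac{15 + T}{-2 + 19 T}$)
$\frac{1}{1821 - 292} + b{\left(30 \right)} = \frac{1}{1821 - 292} + \frac{15 + 30}{-2 + 19 \cdot 30} = \frac{1}{1529} + \frac{1}{-2 + 570} \cdot 45 = \frac{1}{1529} + \frac{1}{568} \cdot 45 = \frac{1}{1529} + \frac{45}{568} = \frac{69373}{868472}$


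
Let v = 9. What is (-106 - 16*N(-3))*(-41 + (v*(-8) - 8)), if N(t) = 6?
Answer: 24442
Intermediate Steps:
(-106 - 16*N(-3))*(-41 + (v*(-8) - 8)) = (-106 - 16*6)*(-41 + (9*(-8) - 8)) = (-106 - 96)*(-41 + (-72 - 8)) = -202*(-41 - 80) = -202*(-121) = 24442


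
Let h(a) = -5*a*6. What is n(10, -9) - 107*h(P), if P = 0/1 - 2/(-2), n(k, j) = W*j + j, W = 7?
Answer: 3138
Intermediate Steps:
n(k, j) = 8*j (n(k, j) = 7*j + j = 8*j)
P = 1 (P = 0*1 - 2*(-½) = 0 + 1 = 1)
h(a) = -30*a
n(10, -9) - 107*h(P) = 8*(-9) - (-3210) = -72 - 107*(-30) = -72 + 3210 = 3138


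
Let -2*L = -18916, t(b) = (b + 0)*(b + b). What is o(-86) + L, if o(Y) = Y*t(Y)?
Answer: -1262654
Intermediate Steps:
t(b) = 2*b² (t(b) = b*(2*b) = 2*b²)
o(Y) = 2*Y³ (o(Y) = Y*(2*Y²) = 2*Y³)
L = 9458 (L = -½*(-18916) = 9458)
o(-86) + L = 2*(-86)³ + 9458 = 2*(-636056) + 9458 = -1272112 + 9458 = -1262654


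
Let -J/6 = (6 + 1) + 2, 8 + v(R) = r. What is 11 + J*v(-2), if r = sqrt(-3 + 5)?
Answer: 443 - 54*sqrt(2) ≈ 366.63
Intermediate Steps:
r = sqrt(2) ≈ 1.4142
v(R) = -8 + sqrt(2)
J = -54 (J = -6*((6 + 1) + 2) = -6*(7 + 2) = -6*9 = -54)
11 + J*v(-2) = 11 - 54*(-8 + sqrt(2)) = 11 + (432 - 54*sqrt(2)) = 443 - 54*sqrt(2)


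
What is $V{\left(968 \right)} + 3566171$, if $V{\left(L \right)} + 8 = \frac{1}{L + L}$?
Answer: $\frac{6904091569}{1936} \approx 3.5662 \cdot 10^{6}$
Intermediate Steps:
$V{\left(L \right)} = -8 + \frac{1}{2 L}$ ($V{\left(L \right)} = -8 + \frac{1}{L + L} = -8 + \frac{1}{2 L}$)
$V{\left(968 \right)} + 3566171 = \left(-8 + \frac{1}{2 \cdot 968}\right) + 3566171 = \left(-8 + \frac{1}{2} \cdot \frac{1}{968}\right) + 3566171 = \left(-8 + \frac{1}{1936}\right) + 3566171 = - \frac{15487}{1936} + 3566171 = \frac{6904091569}{1936}$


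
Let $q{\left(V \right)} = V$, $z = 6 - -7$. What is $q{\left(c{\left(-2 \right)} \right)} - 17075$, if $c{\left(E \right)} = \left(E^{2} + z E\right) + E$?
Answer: $-17099$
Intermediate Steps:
$z = 13$ ($z = 6 + 7 = 13$)
$c{\left(E \right)} = E^{2} + 14 E$ ($c{\left(E \right)} = \left(E^{2} + 13 E\right) + E = E^{2} + 14 E$)
$q{\left(c{\left(-2 \right)} \right)} - 17075 = - 2 \left(14 - 2\right) - 17075 = \left(-2\right) 12 - 17075 = -24 - 17075 = -17099$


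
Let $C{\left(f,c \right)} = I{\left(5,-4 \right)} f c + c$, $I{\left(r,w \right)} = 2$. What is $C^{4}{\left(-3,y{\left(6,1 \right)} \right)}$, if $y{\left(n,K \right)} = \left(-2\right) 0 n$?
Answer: $0$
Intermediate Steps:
$y{\left(n,K \right)} = 0$ ($y{\left(n,K \right)} = 0 n = 0$)
$C{\left(f,c \right)} = c + 2 c f$ ($C{\left(f,c \right)} = 2 f c + c = 2 c f + c = c + 2 c f$)
$C^{4}{\left(-3,y{\left(6,1 \right)} \right)} = \left(0 \left(1 + 2 \left(-3\right)\right)\right)^{4} = \left(0 \left(1 - 6\right)\right)^{4} = \left(0 \left(-5\right)\right)^{4} = 0^{4} = 0$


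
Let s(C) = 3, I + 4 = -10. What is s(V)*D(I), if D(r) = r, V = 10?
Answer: -42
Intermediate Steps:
I = -14 (I = -4 - 10 = -14)
s(V)*D(I) = 3*(-14) = -42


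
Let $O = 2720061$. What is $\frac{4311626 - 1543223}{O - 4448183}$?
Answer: $- \frac{251673}{157102} \approx -1.602$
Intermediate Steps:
$\frac{4311626 - 1543223}{O - 4448183} = \frac{4311626 - 1543223}{2720061 - 4448183} = \frac{2768403}{-1728122} = 2768403 \left(- \frac{1}{1728122}\right) = - \frac{251673}{157102}$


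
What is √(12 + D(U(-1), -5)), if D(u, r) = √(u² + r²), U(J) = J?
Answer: √(12 + √26) ≈ 4.1351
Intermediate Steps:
D(u, r) = √(r² + u²)
√(12 + D(U(-1), -5)) = √(12 + √((-5)² + (-1)²)) = √(12 + √(25 + 1)) = √(12 + √26)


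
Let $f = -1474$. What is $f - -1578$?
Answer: $104$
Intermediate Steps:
$f - -1578 = -1474 - -1578 = -1474 + 1578 = 104$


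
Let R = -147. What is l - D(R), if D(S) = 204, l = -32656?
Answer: -32860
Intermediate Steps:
l - D(R) = -32656 - 1*204 = -32656 - 204 = -32860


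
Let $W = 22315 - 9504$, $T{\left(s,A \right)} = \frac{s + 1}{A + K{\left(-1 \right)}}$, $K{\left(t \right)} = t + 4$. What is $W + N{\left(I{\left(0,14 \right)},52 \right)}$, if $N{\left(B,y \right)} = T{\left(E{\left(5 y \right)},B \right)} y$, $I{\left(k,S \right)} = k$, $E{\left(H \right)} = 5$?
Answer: $12915$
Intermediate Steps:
$K{\left(t \right)} = 4 + t$
$T{\left(s,A \right)} = \frac{1 + s}{3 + A}$ ($T{\left(s,A \right)} = \frac{s + 1}{A + \left(4 - 1\right)} = \frac{1 + s}{A + 3} = \frac{1 + s}{3 + A}$)
$W = 12811$ ($W = 22315 - 9504 = 12811$)
$N{\left(B,y \right)} = \frac{6 y}{3 + B}$ ($N{\left(B,y \right)} = \frac{1 + 5}{3 + B} y = \frac{1}{3 + B} 6 y = \frac{6}{3 + B} y = \frac{6 y}{3 + B}$)
$W + N{\left(I{\left(0,14 \right)},52 \right)} = 12811 + 6 \cdot 52 \frac{1}{3 + 0} = 12811 + 6 \cdot 52 \cdot \frac{1}{3} = 12811 + 104 = 12915$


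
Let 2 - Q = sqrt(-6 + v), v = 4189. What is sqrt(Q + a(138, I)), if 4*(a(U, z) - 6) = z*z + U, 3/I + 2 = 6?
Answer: sqrt(2729 - 64*sqrt(4183))/8 ≈ 4.6942*I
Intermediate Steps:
I = 3/4 (I = 3/(-2 + 6) = 3/4 ≈ 0.75000)
Q = 2 - sqrt(4183) (Q = 2 - sqrt(-6 + 4189) = 2 - sqrt(4183) ≈ -62.676)
a(U, z) = 6 + U/4 + z**2/4 (a(U, z) = 6 + (z*z + U)/4 = 6 + (z**2 + U)/4 = 6 + (U + z**2)/4 = 6 + (U/4 + z**2/4) = 6 + U/4 + z**2/4)
sqrt(Q + a(138, I)) = sqrt((2 - sqrt(4183)) + (6 + (1/4)*138 + (3/4)**2/4)) = sqrt((2 - sqrt(4183)) + (6 + 69/2 + (1/4)*(9/16))) = sqrt((2 - sqrt(4183)) + (6 + 69/2 + 9/64)) = sqrt((2 - sqrt(4183)) + 2601/64) = sqrt(2729/64 - sqrt(4183))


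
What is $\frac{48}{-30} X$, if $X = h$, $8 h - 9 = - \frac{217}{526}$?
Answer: $- \frac{4517}{2630} \approx -1.7175$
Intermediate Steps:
$h = \frac{4517}{4208}$ ($h = \frac{9}{8} + \frac{\left(-217\right) \frac{1}{526}}{8} = \frac{9}{8} + \frac{1}{8} \left(- \frac{217}{526}\right) = \frac{9}{8} - \frac{217}{4208} = \frac{4517}{4208} \approx 1.0734$)
$X = \frac{4517}{4208} \approx 1.0734$
$\frac{48}{-30} X = \frac{48}{-30} \cdot \frac{4517}{4208} = 48 \left(- \frac{1}{30}\right) \frac{4517}{4208} = \left(- \frac{8}{5}\right) \frac{4517}{4208} = - \frac{4517}{2630}$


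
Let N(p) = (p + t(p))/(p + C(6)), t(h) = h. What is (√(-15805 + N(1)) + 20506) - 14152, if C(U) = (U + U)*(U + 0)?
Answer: 6354 + 13*I*√498371/73 ≈ 6354.0 + 125.72*I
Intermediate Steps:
C(U) = 2*U² (C(U) = (2*U)*U = 2*U²)
N(p) = 2*p/(72 + p) (N(p) = (p + p)/(p + 2*6²) = (2*p)/(p + 2*36) = (2*p)/(p + 72) = (2*p)/(72 + p) = 2*p/(72 + p))
(√(-15805 + N(1)) + 20506) - 14152 = (√(-15805 + 2*1/(72 + 1)) + 20506) - 14152 = (√(-15805 + 2*1/73) + 20506) - 14152 = (√(-15805 + 2*1*(1/73)) + 20506) - 14152 = (√(-15805 + 2/73) + 20506) - 14152 = (√(-1153763/73) + 20506) - 14152 = (13*I*√498371/73 + 20506) - 14152 = (20506 + 13*I*√498371/73) - 14152 = 6354 + 13*I*√498371/73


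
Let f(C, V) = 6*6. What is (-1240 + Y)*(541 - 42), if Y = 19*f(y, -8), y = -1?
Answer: -277444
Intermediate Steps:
f(C, V) = 36
Y = 684 (Y = 19*36 = 684)
(-1240 + Y)*(541 - 42) = (-1240 + 684)*(541 - 42) = -556*499 = -277444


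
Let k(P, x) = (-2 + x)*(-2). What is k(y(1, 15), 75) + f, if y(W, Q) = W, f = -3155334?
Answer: -3155480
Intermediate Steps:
k(P, x) = 4 - 2*x
k(y(1, 15), 75) + f = (4 - 2*75) - 3155334 = (4 - 150) - 3155334 = -146 - 3155334 = -3155480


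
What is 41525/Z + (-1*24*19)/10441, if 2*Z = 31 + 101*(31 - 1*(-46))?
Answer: 431782301/40761664 ≈ 10.593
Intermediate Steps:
Z = 3904 (Z = (31 + 101*(31 - 1*(-46)))/2 = (31 + 101*(31 + 46))/2 = (31 + 101*77)/2 = (31 + 7777)/2 = (½)*7808 = 3904)
41525/Z + (-1*24*19)/10441 = 41525/3904 + (-1*24*19)/10441 = 41525*(1/3904) - 24*19*(1/10441) = 41525/3904 - 456*1/10441 = 41525/3904 - 456/10441 = 431782301/40761664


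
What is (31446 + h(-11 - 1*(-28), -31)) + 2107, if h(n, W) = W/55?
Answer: 1845384/55 ≈ 33552.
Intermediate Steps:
h(n, W) = W/55 (h(n, W) = W*(1/55) = W/55)
(31446 + h(-11 - 1*(-28), -31)) + 2107 = (31446 + (1/55)*(-31)) + 2107 = (31446 - 31/55) + 2107 = 1729499/55 + 2107 = 1845384/55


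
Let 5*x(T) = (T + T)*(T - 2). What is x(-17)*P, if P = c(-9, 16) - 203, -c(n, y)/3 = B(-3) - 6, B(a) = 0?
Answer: -23902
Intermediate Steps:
x(T) = 2*T*(-2 + T)/5 (x(T) = ((T + T)*(T - 2))/5 = ((2*T)*(-2 + T))/5 = (2*T*(-2 + T))/5 = 2*T*(-2 + T)/5)
c(n, y) = 18 (c(n, y) = -3*(0 - 6) = -3*(-6) = 18)
P = -185 (P = 18 - 203 = -185)
x(-17)*P = ((2/5)*(-17)*(-2 - 17))*(-185) = ((2/5)*(-17)*(-19))*(-185) = (646/5)*(-185) = -23902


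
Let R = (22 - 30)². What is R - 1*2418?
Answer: -2354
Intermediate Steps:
R = 64 (R = (-8)² = 64)
R - 1*2418 = 64 - 1*2418 = 64 - 2418 = -2354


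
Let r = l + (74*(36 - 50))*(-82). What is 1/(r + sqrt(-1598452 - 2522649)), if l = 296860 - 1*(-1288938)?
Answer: 1670750/2791409683601 - I*sqrt(4121101)/2791409683601 ≈ 5.9853e-7 - 7.2725e-10*I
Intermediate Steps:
l = 1585798 (l = 296860 + 1288938 = 1585798)
r = 1670750 (r = 1585798 + (74*(36 - 50))*(-82) = 1585798 + (74*(-14))*(-82) = 1585798 - 1036*(-82) = 1585798 + 84952 = 1670750)
1/(r + sqrt(-1598452 - 2522649)) = 1/(1670750 + sqrt(-1598452 - 2522649)) = 1/(1670750 + sqrt(-4121101)) = 1/(1670750 + I*sqrt(4121101))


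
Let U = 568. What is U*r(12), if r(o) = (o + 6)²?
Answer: 184032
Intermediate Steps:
r(o) = (6 + o)²
U*r(12) = 568*(6 + 12)² = 568*18² = 568*324 = 184032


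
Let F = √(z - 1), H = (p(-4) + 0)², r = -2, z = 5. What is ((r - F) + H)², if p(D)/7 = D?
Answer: 608400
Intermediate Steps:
p(D) = 7*D
H = 784 (H = (7*(-4) + 0)² = (-28 + 0)² = (-28)² = 784)
F = 2 (F = √(5 - 1) = √4 = 2)
((r - F) + H)² = ((-2 - 1*2) + 784)² = ((-2 - 2) + 784)² = (-4 + 784)² = 780² = 608400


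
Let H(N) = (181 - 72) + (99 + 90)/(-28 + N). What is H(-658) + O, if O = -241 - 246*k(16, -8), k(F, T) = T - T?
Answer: -12963/98 ≈ -132.28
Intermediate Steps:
k(F, T) = 0
H(N) = 109 + 189/(-28 + N)
O = -241 (O = -241 - 246*0 = -241 + 0 = -241)
H(-658) + O = (-2863 + 109*(-658))/(-28 - 658) - 241 = (-2863 - 71722)/(-686) - 241 = -1/686*(-74585) - 241 = 10655/98 - 241 = -12963/98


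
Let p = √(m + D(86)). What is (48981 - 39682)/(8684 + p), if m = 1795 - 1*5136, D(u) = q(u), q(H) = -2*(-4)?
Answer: 80752516/75415189 - 9299*I*√3333/75415189 ≈ 1.0708 - 0.0071186*I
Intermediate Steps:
q(H) = 8
D(u) = 8
m = -3341 (m = 1795 - 5136 = -3341)
p = I*√3333 (p = √(-3341 + 8) = √(-3333) = I*√3333 ≈ 57.732*I)
(48981 - 39682)/(8684 + p) = (48981 - 39682)/(8684 + I*√3333) = 9299/(8684 + I*√3333)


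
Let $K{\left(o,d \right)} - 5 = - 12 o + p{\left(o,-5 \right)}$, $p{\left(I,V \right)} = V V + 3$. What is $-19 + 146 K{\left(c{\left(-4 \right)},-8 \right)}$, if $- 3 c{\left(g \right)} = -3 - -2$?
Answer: $4215$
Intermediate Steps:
$c{\left(g \right)} = \frac{1}{3}$ ($c{\left(g \right)} = - \frac{-3 - -2}{3} = - \frac{-3 + 2}{3} = \left(- \frac{1}{3}\right) \left(-1\right) = \frac{1}{3}$)
$p{\left(I,V \right)} = 3 + V^{2}$ ($p{\left(I,V \right)} = V^{2} + 3 = 3 + V^{2}$)
$K{\left(o,d \right)} = 33 - 12 o$ ($K{\left(o,d \right)} = 5 - \left(-3 - 25 + 12 o\right) = 5 - \left(-28 + 12 o\right) = 33 - 12 o$)
$-19 + 146 K{\left(c{\left(-4 \right)},-8 \right)} = -19 + 146 \left(33 - 4\right) = -19 + 146 \cdot 29 = -19 + 4234 = 4215$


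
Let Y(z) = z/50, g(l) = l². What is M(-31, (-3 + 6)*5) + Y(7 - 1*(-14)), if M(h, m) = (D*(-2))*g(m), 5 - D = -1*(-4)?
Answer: -22479/50 ≈ -449.58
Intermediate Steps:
D = 1 (D = 5 - (-1)*(-4) = 5 - 1*4 = 5 - 4 = 1)
M(h, m) = -2*m² (M(h, m) = (1*(-2))*m² = -2*m²)
Y(z) = z/50 (Y(z) = z*(1/50) = z/50)
M(-31, (-3 + 6)*5) + Y(7 - 1*(-14)) = -2*25*(-3 + 6)² + (7 - 1*(-14))/50 = -2*(3*5)² + (7 + 14)/50 = -2*15² + (1/50)*21 = -2*225 + 21/50 = -450 + 21/50 = -22479/50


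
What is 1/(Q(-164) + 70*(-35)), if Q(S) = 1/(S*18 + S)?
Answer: -3116/7634201 ≈ -0.00040816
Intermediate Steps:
Q(S) = 1/(19*S) (Q(S) = 1/(18*S + S) = 1/(19*S))
1/(Q(-164) + 70*(-35)) = 1/((1/19)/(-164) + 70*(-35)) = 1/((1/19)*(-1/164) - 2450) = 1/(-1/3116 - 2450) = 1/(-7634201/3116) = -3116/7634201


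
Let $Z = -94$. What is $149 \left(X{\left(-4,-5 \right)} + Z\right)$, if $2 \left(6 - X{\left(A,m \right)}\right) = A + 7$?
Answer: $- \frac{26671}{2} \approx -13336.0$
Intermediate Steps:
$X{\left(A,m \right)} = \frac{5}{2} - \frac{A}{2}$ ($X{\left(A,m \right)} = 6 - \frac{A + 7}{2} = 6 - \frac{7 + A}{2} = 6 - \left(\frac{7}{2} + \frac{A}{2}\right) = \frac{5}{2} - \frac{A}{2}$)
$149 \left(X{\left(-4,-5 \right)} + Z\right) = 149 \left(\left(\frac{5}{2} - -2\right) - 94\right) = 149 \left(\left(\frac{5}{2} + 2\right) - 94\right) = 149 \left(\frac{9}{2} - 94\right) = 149 \left(- \frac{179}{2}\right) = - \frac{26671}{2}$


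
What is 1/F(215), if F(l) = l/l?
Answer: 1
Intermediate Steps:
F(l) = 1
1/F(215) = 1/1 = 1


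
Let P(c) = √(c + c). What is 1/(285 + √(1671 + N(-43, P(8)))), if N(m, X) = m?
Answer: 285/79597 - 2*√407/79597 ≈ 0.0030736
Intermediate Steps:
P(c) = √2*√c (P(c) = √(2*c) = √2*√c)
1/(285 + √(1671 + N(-43, P(8)))) = 1/(285 + √(1671 - 43)) = 1/(285 + √1628) = 1/(285 + 2*√407)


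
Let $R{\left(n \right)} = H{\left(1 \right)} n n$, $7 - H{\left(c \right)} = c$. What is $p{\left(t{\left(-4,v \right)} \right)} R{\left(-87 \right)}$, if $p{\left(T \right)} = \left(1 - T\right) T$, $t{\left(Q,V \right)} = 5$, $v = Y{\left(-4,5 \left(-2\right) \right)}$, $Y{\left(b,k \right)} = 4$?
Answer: $-908280$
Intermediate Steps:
$H{\left(c \right)} = 7 - c$
$R{\left(n \right)} = 6 n^{2}$ ($R{\left(n \right)} = \left(7 - 1\right) n n = 6 n n = 6 n^{2}$)
$v = 4$
$p{\left(T \right)} = T \left(1 - T\right)$
$p{\left(t{\left(-4,v \right)} \right)} R{\left(-87 \right)} = 5 \left(1 - 5\right) 6 \left(-87\right)^{2} = 5 \left(1 - 5\right) 6 \cdot 7569 = 5 \left(-4\right) 45414 = \left(-20\right) 45414 = -908280$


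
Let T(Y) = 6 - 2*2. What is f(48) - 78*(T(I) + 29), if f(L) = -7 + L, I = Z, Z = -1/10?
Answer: -2377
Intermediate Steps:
Z = -⅒ (Z = -1*⅒ = -⅒ ≈ -0.10000)
I = -⅒ ≈ -0.10000
T(Y) = 2 (T(Y) = 6 - 4 = 2)
f(48) - 78*(T(I) + 29) = (-7 + 48) - 78*(2 + 29) = 41 - 78*31 = 41 - 2418 = -2377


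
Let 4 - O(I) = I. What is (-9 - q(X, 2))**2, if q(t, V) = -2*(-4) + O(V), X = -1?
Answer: 361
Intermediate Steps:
O(I) = 4 - I
q(t, V) = 12 - V (q(t, V) = -2*(-4) + (4 - V) = 8 + (4 - V) = 12 - V)
(-9 - q(X, 2))**2 = (-9 - (12 - 1*2))**2 = (-9 - (12 - 2))**2 = (-9 - 1*10)**2 = (-9 - 10)**2 = (-19)**2 = 361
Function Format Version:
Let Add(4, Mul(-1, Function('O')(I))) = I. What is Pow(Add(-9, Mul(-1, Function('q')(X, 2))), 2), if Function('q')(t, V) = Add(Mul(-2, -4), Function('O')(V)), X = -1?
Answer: 361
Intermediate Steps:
Function('O')(I) = Add(4, Mul(-1, I))
Function('q')(t, V) = Add(12, Mul(-1, V)) (Function('q')(t, V) = Add(Mul(-2, -4), Add(4, Mul(-1, V))) = Add(8, Add(4, Mul(-1, V))) = Add(12, Mul(-1, V)))
Pow(Add(-9, Mul(-1, Function('q')(X, 2))), 2) = Pow(Add(-9, Mul(-1, Add(12, Mul(-1, 2)))), 2) = Pow(Add(-9, Mul(-1, Add(12, -2))), 2) = Pow(Add(-9, Mul(-1, 10)), 2) = Pow(Add(-9, -10), 2) = Pow(-19, 2) = 361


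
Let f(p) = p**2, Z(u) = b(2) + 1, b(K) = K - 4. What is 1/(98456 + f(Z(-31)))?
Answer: 1/98457 ≈ 1.0157e-5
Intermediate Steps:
b(K) = -4 + K
Z(u) = -1 (Z(u) = (-4 + 2) + 1 = -2 + 1 = -1)
1/(98456 + f(Z(-31))) = 1/(98456 + (-1)**2) = 1/(98456 + 1) = 1/98457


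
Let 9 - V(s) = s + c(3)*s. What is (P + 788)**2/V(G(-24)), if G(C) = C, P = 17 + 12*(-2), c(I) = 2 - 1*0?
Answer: 609961/81 ≈ 7530.4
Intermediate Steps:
c(I) = 2 (c(I) = 2 + 0 = 2)
P = -7 (P = 17 - 24 = -7)
V(s) = 9 - 3*s (V(s) = 9 - (s + 2*s) = 9 - 3*s)
(P + 788)**2/V(G(-24)) = (-7 + 788)**2/(9 - 3*(-24)) = 781**2/(9 + 72) = 609961/81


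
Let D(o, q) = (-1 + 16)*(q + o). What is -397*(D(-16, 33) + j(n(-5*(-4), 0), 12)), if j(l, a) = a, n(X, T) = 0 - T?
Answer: -105999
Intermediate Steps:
D(o, q) = 15*o + 15*q (D(o, q) = 15*(o + q) = 15*o + 15*q)
n(X, T) = -T
-397*(D(-16, 33) + j(n(-5*(-4), 0), 12)) = -397*((15*(-16) + 15*33) + 12) = -397*((-240 + 495) + 12) = -397*(255 + 12) = -397*267 = -105999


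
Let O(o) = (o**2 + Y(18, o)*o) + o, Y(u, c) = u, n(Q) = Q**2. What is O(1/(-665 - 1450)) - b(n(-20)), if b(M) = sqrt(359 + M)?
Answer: -40184/4473225 - sqrt(759) ≈ -27.559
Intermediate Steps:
O(o) = o**2 + 19*o (O(o) = (o**2 + 18*o) + o = o**2 + 19*o)
O(1/(-665 - 1450)) - b(n(-20)) = (19 + 1/(-665 - 1450))/(-665 - 1450) - sqrt(359 + (-20)**2) = (19 + 1/(-2115))/(-2115) - sqrt(359 + 400) = -(19 - 1/2115)/2115 - sqrt(759) = -1/2115*40184/2115 - sqrt(759) = -40184/4473225 - sqrt(759)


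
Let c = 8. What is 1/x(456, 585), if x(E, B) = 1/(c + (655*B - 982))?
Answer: 382201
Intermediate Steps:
x(E, B) = 1/(-974 + 655*B) (x(E, B) = 1/(8 + (655*B - 982)) = 1/(8 + (-982 + 655*B)) = 1/(-974 + 655*B))
1/x(456, 585) = 1/(1/(-974 + 655*585)) = 1/(1/(-974 + 383175)) = 1/(1/382201) = 382201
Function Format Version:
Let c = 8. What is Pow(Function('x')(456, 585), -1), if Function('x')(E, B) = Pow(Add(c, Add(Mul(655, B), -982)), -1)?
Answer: 382201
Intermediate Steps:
Function('x')(E, B) = Pow(Add(-974, Mul(655, B)), -1) (Function('x')(E, B) = Pow(Add(8, Add(Mul(655, B), -982)), -1) = Pow(Add(8, Add(-982, Mul(655, B))), -1) = Pow(Add(-974, Mul(655, B)), -1))
Pow(Function('x')(456, 585), -1) = Pow(Pow(Add(-974, Mul(655, 585)), -1), -1) = Pow(Pow(Add(-974, 383175), -1), -1) = Pow(Pow(382201, -1), -1) = Pow(Rational(1, 382201), -1) = 382201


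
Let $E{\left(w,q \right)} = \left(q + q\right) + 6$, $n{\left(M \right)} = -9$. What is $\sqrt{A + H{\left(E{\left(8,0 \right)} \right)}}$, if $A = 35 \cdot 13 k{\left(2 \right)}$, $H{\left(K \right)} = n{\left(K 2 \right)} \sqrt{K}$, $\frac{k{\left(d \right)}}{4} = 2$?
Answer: $\sqrt{3640 - 9 \sqrt{6}} \approx 60.149$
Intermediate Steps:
$k{\left(d \right)} = 8$ ($k{\left(d \right)} = 4 \cdot 2 = 8$)
$E{\left(w,q \right)} = 6 + 2 q$ ($E{\left(w,q \right)} = 2 q + 6 = 6 + 2 q$)
$H{\left(K \right)} = - 9 \sqrt{K}$
$A = 3640$ ($A = 35 \cdot 13 \cdot 8 = 455 \cdot 8 = 3640$)
$\sqrt{A + H{\left(E{\left(8,0 \right)} \right)}} = \sqrt{3640 - 9 \sqrt{6 + 2 \cdot 0}} = \sqrt{3640 - 9 \sqrt{6 + 0}} = \sqrt{3640 - 9 \sqrt{6}}$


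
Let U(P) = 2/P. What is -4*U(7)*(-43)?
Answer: 344/7 ≈ 49.143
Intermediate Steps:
-4*U(7)*(-43) = -8/7*(-43) = 344/7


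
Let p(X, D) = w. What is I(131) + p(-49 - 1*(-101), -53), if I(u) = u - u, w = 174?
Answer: 174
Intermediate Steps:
p(X, D) = 174
I(u) = 0
I(131) + p(-49 - 1*(-101), -53) = 0 + 174 = 174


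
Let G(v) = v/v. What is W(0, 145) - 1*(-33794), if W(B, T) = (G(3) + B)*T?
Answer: 33939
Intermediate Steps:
G(v) = 1
W(B, T) = T*(1 + B) (W(B, T) = (1 + B)*T = T*(1 + B))
W(0, 145) - 1*(-33794) = 145*(1 + 0) - 1*(-33794) = 145*1 + 33794 = 145 + 33794 = 33939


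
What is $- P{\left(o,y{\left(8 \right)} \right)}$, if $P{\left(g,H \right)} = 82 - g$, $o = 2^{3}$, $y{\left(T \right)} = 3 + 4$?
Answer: $-74$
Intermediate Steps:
$y{\left(T \right)} = 7$
$o = 8$
$- P{\left(o,y{\left(8 \right)} \right)} = - (82 - 8) = \left(-1\right) 74 = -74$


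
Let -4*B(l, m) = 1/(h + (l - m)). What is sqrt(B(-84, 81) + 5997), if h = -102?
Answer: sqrt(1710080799)/534 ≈ 77.440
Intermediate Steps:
B(l, m) = -1/(4*(-102 + l - m)) (B(l, m) = -1/(4*(-102 + (l - m))) = -1/(4*(-102 + l - m)))
sqrt(B(-84, 81) + 5997) = sqrt(1/(4*(102 + 81 - 1*(-84))) + 5997) = sqrt(1/(4*(102 + 81 + 84)) + 5997) = sqrt((1/4)/267 + 5997) = sqrt((1/4)*(1/267) + 5997) = sqrt(1/1068 + 5997) = sqrt(6404797/1068) = sqrt(1710080799)/534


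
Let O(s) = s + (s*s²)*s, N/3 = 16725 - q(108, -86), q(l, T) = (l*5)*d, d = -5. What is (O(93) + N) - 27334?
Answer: 74836235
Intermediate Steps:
q(l, T) = -25*l (q(l, T) = (l*5)*(-5) = (5*l)*(-5) = -25*l)
N = 58275 (N = 3*(16725 - (-25)*108) = 3*(16725 - 1*(-2700)) = 3*(16725 + 2700) = 3*19425 = 58275)
O(s) = s + s⁴ (O(s) = s + s³*s = s + s⁴)
(O(93) + N) - 27334 = ((93 + 93⁴) + 58275) - 27334 = ((93 + 74805201) + 58275) - 27334 = (74805294 + 58275) - 27334 = 74863569 - 27334 = 74836235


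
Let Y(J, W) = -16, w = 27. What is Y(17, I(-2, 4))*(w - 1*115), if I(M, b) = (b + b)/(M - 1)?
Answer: 1408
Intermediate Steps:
I(M, b) = 2*b/(-1 + M) (I(M, b) = (2*b)/(-1 + M) = 2*b/(-1 + M))
Y(17, I(-2, 4))*(w - 1*115) = -16*(27 - 1*115) = -16*(27 - 115) = -16*(-88) = 1408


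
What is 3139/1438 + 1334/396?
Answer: 395167/71181 ≈ 5.5516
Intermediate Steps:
3139/1438 + 1334/396 = 3139*(1/1438) + 1334*(1/396) = 3139/1438 + 667/198 = 395167/71181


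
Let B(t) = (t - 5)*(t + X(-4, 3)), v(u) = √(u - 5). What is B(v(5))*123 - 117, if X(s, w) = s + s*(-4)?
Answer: -7497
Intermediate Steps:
v(u) = √(-5 + u)
X(s, w) = -3*s (X(s, w) = s - 4*s = -3*s)
B(t) = (-5 + t)*(12 + t) (B(t) = (t - 5)*(t - 3*(-4)) = (-5 + t)*(t + 12) = (-5 + t)*(12 + t))
B(v(5))*123 - 117 = (-60 + (√(-5 + 5))² + 7*√(-5 + 5))*123 - 117 = (-60 + (√0)² + 7*√0)*123 - 117 = (-60 + 0² + 7*0)*123 - 117 = (-60 + 0 + 0)*123 - 117 = -60*123 - 117 = -7380 - 117 = -7497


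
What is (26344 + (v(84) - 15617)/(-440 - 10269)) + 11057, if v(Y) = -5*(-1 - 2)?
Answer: 400542911/10709 ≈ 37402.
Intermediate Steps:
v(Y) = 15 (v(Y) = -5*(-3) = 15)
(26344 + (v(84) - 15617)/(-440 - 10269)) + 11057 = (26344 + (15 - 15617)/(-440 - 10269)) + 11057 = (26344 - 15602/(-10709)) + 11057 = (26344 - 15602*(-1/10709)) + 11057 = (26344 + 15602/10709) + 11057 = 282133498/10709 + 11057 = 400542911/10709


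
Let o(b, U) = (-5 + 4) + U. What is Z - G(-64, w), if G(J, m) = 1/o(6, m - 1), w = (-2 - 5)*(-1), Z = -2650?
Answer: -13251/5 ≈ -2650.2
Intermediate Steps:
o(b, U) = -1 + U
w = 7 (w = -7*(-1) = 7)
G(J, m) = 1/(-2 + m) (G(J, m) = 1/(-1 + (m - 1)) = 1/(-1 + (-1 + m)) = 1/(-2 + m))
Z - G(-64, w) = -2650 - 1/(-2 + 7) = -2650 - 1/5 = -2650 - 1*⅕ = -2650 - ⅕ = -13251/5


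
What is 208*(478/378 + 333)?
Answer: 13140608/189 ≈ 69527.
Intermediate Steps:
208*(478/378 + 333) = 208*(478*(1/378) + 333) = 208*(239/189 + 333) = 208*(63176/189) = 13140608/189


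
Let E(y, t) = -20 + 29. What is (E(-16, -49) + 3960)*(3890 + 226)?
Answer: 16336404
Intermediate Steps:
E(y, t) = 9
(E(-16, -49) + 3960)*(3890 + 226) = (9 + 3960)*(3890 + 226) = 3969*4116 = 16336404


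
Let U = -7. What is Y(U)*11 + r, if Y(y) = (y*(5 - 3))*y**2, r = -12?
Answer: -7558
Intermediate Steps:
Y(y) = 2*y**3 (Y(y) = (y*2)*y**2 = (2*y)*y**2 = 2*y**3)
Y(U)*11 + r = (2*(-7)**3)*11 - 12 = (2*(-343))*11 - 12 = -686*11 - 12 = -7546 - 12 = -7558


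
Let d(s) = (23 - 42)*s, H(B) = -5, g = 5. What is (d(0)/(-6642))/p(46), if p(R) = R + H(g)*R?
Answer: 0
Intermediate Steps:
p(R) = -4*R (p(R) = R - 5*R = -4*R)
d(s) = -19*s
(d(0)/(-6642))/p(46) = (-19*0/(-6642))/((-4*46)) = (0*(-1/6642))/(-184) = 0*(-1/184) = 0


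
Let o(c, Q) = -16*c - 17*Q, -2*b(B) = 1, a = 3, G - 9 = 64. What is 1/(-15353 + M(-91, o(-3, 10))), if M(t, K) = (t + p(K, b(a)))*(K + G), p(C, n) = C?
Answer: -1/4916 ≈ -0.00020342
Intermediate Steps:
G = 73 (G = 9 + 64 = 73)
b(B) = -1/2 (b(B) = -1/2*1 = -1/2)
o(c, Q) = -17*Q - 16*c
M(t, K) = (73 + K)*(K + t) (M(t, K) = (t + K)*(K + 73) = (K + t)*(73 + K) = (73 + K)*(K + t))
1/(-15353 + M(-91, o(-3, 10))) = 1/(-15353 + ((-17*10 - 16*(-3))**2 + 73*(-17*10 - 16*(-3)) + 73*(-91) + (-17*10 - 16*(-3))*(-91))) = 1/(-15353 + ((-170 + 48)**2 + 73*(-170 + 48) - 6643 + (-170 + 48)*(-91))) = 1/(-15353 + ((-122)**2 + 73*(-122) - 6643 - 122*(-91))) = 1/(-15353 + (14884 - 8906 - 6643 + 11102)) = 1/(-15353 + 10437) = 1/(-4916) = -1/4916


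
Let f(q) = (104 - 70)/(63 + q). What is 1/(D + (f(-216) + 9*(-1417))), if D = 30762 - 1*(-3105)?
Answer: 9/190024 ≈ 4.7362e-5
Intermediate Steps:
D = 33867 (D = 30762 + 3105 = 33867)
f(q) = 34/(63 + q)
1/(D + (f(-216) + 9*(-1417))) = 1/(33867 + (34/(63 - 216) + 9*(-1417))) = 1/(33867 + (34/(-153) - 12753)) = 1/(33867 + (34*(-1/153) - 12753)) = 1/(33867 + (-2/9 - 12753)) = 1/(33867 - 114779/9) = 1/(190024/9) = 9/190024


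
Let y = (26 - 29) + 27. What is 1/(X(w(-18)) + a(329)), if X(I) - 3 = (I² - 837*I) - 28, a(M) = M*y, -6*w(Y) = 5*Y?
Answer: -1/4459 ≈ -0.00022427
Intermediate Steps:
y = 24 (y = -3 + 27 = 24)
w(Y) = -5*Y/6
a(M) = 24*M (a(M) = M*24 = 24*M)
X(I) = -25 + I² - 837*I (X(I) = 3 + ((I² - 837*I) - 28) = 3 + (-28 + I² - 837*I) = -25 + I² - 837*I)
1/(X(w(-18)) + a(329)) = 1/((-25 + (-⅚*(-18))² - (-1395)*(-18)/2) + 24*329) = 1/((-25 + 15² - 837*15) + 7896) = 1/((-25 + 225 - 12555) + 7896) = 1/(-12355 + 7896) = 1/(-4459) = -1/4459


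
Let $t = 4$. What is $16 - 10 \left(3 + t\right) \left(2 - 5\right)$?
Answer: $226$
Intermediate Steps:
$16 - 10 \left(3 + t\right) \left(2 - 5\right) = 16 - 10 \left(3 + 4\right) \left(2 - 5\right) = 16 - 10 \cdot 7 \left(-3\right) = 16 - -210 = 16 + 210 = 226$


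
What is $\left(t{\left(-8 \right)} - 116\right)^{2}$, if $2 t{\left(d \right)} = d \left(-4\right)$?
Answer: $10000$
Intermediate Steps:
$t{\left(d \right)} = - 2 d$ ($t{\left(d \right)} = \frac{d \left(-4\right)}{2} = \frac{\left(-4\right) d}{2} = - 2 d$)
$\left(t{\left(-8 \right)} - 116\right)^{2} = \left(\left(-2\right) \left(-8\right) - 116\right)^{2} = \left(16 - 116\right)^{2} = \left(-100\right)^{2} = 10000$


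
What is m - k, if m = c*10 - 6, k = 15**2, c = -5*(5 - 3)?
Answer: -331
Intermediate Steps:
c = -10 (c = -5*2 = -10)
k = 225
m = -106 (m = -10*10 - 6 = -100 - 6 = -106)
m - k = -106 - 1*225 = -106 - 225 = -331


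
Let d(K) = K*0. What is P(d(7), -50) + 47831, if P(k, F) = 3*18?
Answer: 47885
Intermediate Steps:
d(K) = 0
P(k, F) = 54
P(d(7), -50) + 47831 = 54 + 47831 = 47885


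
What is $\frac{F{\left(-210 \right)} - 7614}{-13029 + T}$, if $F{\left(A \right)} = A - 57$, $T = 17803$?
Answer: $- \frac{7881}{4774} \approx -1.6508$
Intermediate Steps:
$F{\left(A \right)} = -57 + A$
$\frac{F{\left(-210 \right)} - 7614}{-13029 + T} = \frac{\left(-57 - 210\right) - 7614}{-13029 + 17803} = \frac{-267 - 7614}{4774} = \left(-7881\right) \frac{1}{4774} = - \frac{7881}{4774}$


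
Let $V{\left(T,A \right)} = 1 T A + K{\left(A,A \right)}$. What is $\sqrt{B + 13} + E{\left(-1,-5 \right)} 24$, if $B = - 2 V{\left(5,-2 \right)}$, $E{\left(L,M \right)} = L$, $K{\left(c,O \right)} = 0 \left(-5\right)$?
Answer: $-24 + \sqrt{33} \approx -18.255$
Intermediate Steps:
$K{\left(c,O \right)} = 0$
$V{\left(T,A \right)} = A T$ ($V{\left(T,A \right)} = 1 T A + 0 = T A + 0 = A T + 0 = A T$)
$B = 20$ ($B = - 2 \left(\left(-2\right) 5\right) = \left(-2\right) \left(-10\right) = 20$)
$\sqrt{B + 13} + E{\left(-1,-5 \right)} 24 = \sqrt{20 + 13} - 24 = \sqrt{33} - 24 = -24 + \sqrt{33}$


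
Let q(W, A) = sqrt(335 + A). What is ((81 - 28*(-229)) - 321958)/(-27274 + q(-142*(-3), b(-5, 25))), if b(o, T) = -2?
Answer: 8603992410/743870743 + 946395*sqrt(37)/743870743 ≈ 11.574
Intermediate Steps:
((81 - 28*(-229)) - 321958)/(-27274 + q(-142*(-3), b(-5, 25))) = ((81 - 28*(-229)) - 321958)/(-27274 + sqrt(335 - 2)) = ((81 + 6412) - 321958)/(-27274 + sqrt(333)) = (6493 - 321958)/(-27274 + 3*sqrt(37)) = -315465/(-27274 + 3*sqrt(37))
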